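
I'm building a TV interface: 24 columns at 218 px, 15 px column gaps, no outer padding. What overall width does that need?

Total width: 24·218 + 23·15 = 5577 px.

5577 px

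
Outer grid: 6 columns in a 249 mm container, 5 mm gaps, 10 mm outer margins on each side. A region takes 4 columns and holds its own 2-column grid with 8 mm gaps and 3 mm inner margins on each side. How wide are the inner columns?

Take off 20 mm of margins, leaving 229 mm.
Subtracting 5 gaps of 5 leaves 204 for 6 columns, so c = 34 mm.
4 columns plus 3 gaps: 136 + 15 = 151 mm.
Inner content = 151 − 2·3 = 145 mm.
Subtracting 1 gap of 8 leaves 137 for 2 columns, so d = 68.5 mm.

68.5 mm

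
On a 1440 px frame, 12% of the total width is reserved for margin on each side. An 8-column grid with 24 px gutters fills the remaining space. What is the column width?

115.8 px

1440 × (1 − 2·12%) = 1440 × 76% = 1094.4 px for the columns.
8 columns + 7 gutters: 8c + 7·24 = 1094.4.
8c = 1094.4 − 168 = 926.4, so c = 115.8 px.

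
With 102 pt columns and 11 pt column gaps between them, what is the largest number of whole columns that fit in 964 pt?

8 columns

Each extra column adds 102 + 11 = 113 pt.
(964 + 11) / 113 = 8.63, so 8 columns fit.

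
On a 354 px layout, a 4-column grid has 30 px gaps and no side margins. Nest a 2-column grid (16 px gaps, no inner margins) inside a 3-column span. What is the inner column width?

121 px

354 − 3·30 = 264; ÷4 gives c = 66 px.
3-column span = 3·66 + 2·30 = 258 px.
Subtracting 1 gap of 16 leaves 242 for 2 columns, so d = 121 px.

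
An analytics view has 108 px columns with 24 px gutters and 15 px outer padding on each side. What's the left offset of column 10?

Before column 10: the margin + 9 columns + 9 gutters.
Offset = 15 + 9·(108 + 24) = 15 + 1188 = 1203 px.

1203 px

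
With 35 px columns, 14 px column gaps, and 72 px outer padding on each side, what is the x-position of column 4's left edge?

219 px

Before column 4: the margin + 3 columns + 3 column gaps.
Offset = 72 + 3·(35 + 14) = 72 + 147 = 219 px.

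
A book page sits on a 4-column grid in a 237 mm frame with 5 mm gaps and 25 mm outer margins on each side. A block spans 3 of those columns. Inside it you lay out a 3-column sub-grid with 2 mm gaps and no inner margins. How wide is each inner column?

Inside the margins: 237 − 50 = 187 mm.
187 − 3·5 = 172; ÷4 gives c = 43 mm.
3 columns plus 2 gaps: 129 + 10 = 139 mm.
3 columns + 2 gaps: 3d + 2·2 = 139.
3d = 139 − 4 = 135, so d = 45 mm.

45 mm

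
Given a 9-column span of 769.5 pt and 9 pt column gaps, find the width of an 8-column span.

683 pt

769.5 − 8·9 = 697.5; ÷9 gives c = 77.5 pt.
Span of 8: 8·77.5 + 7·9 = 620 + 63 = 683 pt.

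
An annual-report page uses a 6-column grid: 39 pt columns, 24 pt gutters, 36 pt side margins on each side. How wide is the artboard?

Total width: 2·36 + 6·39 + 5·24 = 426 pt.

426 pt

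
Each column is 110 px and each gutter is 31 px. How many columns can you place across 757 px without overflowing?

5 columns

Each extra column adds 110 + 31 = 141 px.
(757 + 31) / 141 = 5.59, so 5 columns fit.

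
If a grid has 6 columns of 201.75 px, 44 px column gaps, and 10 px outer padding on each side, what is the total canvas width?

Canvas = 2·10 + 6·201.75 + 5·44 = 20 + 1210.5 + 220 = 1450.5 px.

1450.5 px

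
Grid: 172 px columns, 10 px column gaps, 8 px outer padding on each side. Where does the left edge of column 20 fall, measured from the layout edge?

Before column 20: the margin + 19 columns + 19 column gaps.
Offset = 8 + 19·(172 + 10) = 8 + 3458 = 3466 px.

3466 px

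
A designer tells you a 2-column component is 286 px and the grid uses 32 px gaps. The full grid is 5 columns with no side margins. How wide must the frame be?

763 px

286 − 1·32 = 254; ÷2 gives c = 127 px.
Total width: 5·127 + 4·32 = 763 px.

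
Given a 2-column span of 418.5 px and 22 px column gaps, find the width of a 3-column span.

Subtracting 1 column gap of 22 leaves 396.5 for 2 columns, so c = 198.25 px.
3 columns plus 2 column gaps: 594.75 + 44 = 638.75 px.

638.75 px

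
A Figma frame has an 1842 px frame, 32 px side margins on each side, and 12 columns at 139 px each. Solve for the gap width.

Content width = 1842 − 2·32 = 1778 px.
Columns use 1668 px, leaving 110 px across 11 gaps = 10 px each.

10 px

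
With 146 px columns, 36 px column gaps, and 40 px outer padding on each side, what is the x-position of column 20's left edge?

Before column 20: the margin + 19 columns + 19 column gaps.
Offset = 40 + 19·(146 + 36) = 40 + 3458 = 3498 px.

3498 px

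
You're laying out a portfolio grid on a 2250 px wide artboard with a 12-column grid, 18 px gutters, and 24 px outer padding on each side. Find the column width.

Take off 48 px of margins, leaving 2202 px.
Subtracting 11 gutters of 18 leaves 2004 for 12 columns, so c = 167 px.

167 px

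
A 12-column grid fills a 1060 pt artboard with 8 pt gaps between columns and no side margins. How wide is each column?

12c + 11·8 = 1060 → 12c = 972 → c = 81 pt.

81 pt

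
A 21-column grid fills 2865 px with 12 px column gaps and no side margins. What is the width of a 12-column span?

1632 px

21c + 20·12 = 2865 → 21c = 2625 → c = 125 px.
Span of 12: 12·125 + 11·12 = 1500 + 132 = 1632 px.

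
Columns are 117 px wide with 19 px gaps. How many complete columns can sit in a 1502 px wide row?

11 columns

11 columns: 11·117 + 10·19 = 1477 px ≤ 1502.
12 columns: 1613 px > 1502. So 11.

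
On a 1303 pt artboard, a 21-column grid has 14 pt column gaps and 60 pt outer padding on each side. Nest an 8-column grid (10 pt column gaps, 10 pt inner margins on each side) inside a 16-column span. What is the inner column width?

Outer content = 1303 − 2·60 = 1183 pt.
21c + 20·14 = 1183 → 21c = 903 → c = 43 pt.
16 columns plus 15 column gaps: 688 + 210 = 898 pt.
Inner content = 898 − 2·10 = 878 pt.
8d + 7·10 = 878 → 8d = 808 → d = 101 pt.

101 pt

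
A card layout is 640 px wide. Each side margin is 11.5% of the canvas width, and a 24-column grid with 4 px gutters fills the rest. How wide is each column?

640 × (1 − 2·11.5%) = 640 × 77% = 492.8 px for the columns.
Subtracting 23 gutters of 4 leaves 400.8 for 24 columns, so c = 16.7 px.

16.7 px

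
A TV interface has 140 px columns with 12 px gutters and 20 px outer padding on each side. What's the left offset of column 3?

Each column+gutter stride is 152 px; 2 of them past the 20 px margin is 20 + 304 = 324 px.

324 px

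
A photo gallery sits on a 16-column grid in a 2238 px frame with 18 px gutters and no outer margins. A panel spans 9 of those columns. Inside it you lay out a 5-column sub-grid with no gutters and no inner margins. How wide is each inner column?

Subtracting 15 gutters of 18 leaves 1968 for 16 columns, so c = 123 px.
9 columns plus 8 gutters: 1107 + 144 = 1251 px.
5d = 1251 → d = 250.2 px.

250.2 px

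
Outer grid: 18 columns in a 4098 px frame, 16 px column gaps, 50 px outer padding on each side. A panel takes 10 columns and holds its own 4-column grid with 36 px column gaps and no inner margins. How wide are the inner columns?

Subtract both margins: 4098 − 2·50 = 3998 px.
Subtracting 17 column gaps of 16 leaves 3726 for 18 columns, so c = 207 px.
10 columns plus 9 column gaps: 2070 + 144 = 2214 px.
Subtracting 3 column gaps of 36 leaves 2106 for 4 columns, so d = 526.5 px.

526.5 px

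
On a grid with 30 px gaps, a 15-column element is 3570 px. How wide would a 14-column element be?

15c + 14·30 = 3570 → 15c = 3150 → c = 210 px.
Span of 14: 14·210 + 13·30 = 2940 + 390 = 3330 px.

3330 px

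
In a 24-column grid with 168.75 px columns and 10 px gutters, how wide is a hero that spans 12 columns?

2135 px

Span of 12: 12·168.75 + 11·10 = 2025 + 110 = 2135 px.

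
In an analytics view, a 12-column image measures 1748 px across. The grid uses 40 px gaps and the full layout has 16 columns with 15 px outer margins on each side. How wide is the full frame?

Subtracting 11 gaps of 40 leaves 1308 for 12 columns, so c = 109 px.
Total width: 2·15 + 16·109 + 15·40 = 2374 px.

2374 px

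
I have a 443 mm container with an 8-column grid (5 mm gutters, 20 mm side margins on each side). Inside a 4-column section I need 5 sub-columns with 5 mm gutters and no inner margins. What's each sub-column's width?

Subtract both margins: 443 − 2·20 = 403 mm.
Subtracting 7 gutters of 5 leaves 368 for 8 columns, so c = 46 mm.
4-column span = 4·46 + 3·5 = 199 mm.
5d + 4·5 = 199 → 5d = 179 → d = 35.8 mm.

35.8 mm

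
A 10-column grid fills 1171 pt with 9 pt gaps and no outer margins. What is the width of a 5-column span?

581 pt

1171 − 9·9 = 1090; ÷10 gives c = 109 pt.
5 columns plus 4 gaps: 545 + 36 = 581 pt.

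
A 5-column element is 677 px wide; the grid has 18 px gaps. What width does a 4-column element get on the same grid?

5c + 4·18 = 677 → 5c = 605 → c = 121 px.
4-column span = 4·121 + 3·18 = 538 px.

538 px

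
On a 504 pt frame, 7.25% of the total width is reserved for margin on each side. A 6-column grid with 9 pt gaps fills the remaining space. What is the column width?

64.32 pt

Margins: 7.25% × 504 = 36.54 pt each, so content = 504 − 73.08 = 430.92 pt.
430.92 − 5·9 = 385.92; ÷6 gives c = 64.32 pt.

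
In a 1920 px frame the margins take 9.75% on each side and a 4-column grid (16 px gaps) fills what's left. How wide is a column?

374.4 px

Each margin = 9.75% of 1920 = 187.2 px; content = 1920 − 2·187.2 = 1545.6 px.
4 columns + 3 gaps: 4c + 3·16 = 1545.6.
4c = 1545.6 − 48 = 1497.6, so c = 374.4 px.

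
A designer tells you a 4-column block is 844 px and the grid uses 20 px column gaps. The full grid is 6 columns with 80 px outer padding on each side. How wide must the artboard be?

844 − 3·20 = 784; ÷4 gives c = 196 px.
Artboard = 2·80 + 6·196 + 5·20 = 160 + 1176 + 100 = 1436 px.

1436 px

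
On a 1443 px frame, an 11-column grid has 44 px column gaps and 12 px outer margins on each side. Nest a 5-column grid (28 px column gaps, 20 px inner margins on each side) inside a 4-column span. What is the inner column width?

Inside the margins: 1443 − 24 = 1419 px.
11 columns + 10 column gaps: 11c + 10·44 = 1419.
11c = 1419 − 440 = 979, so c = 89 px.
4-column span = 4·89 + 3·44 = 488 px.
Inner content = 488 − 2·20 = 448 px.
5 columns + 4 column gaps: 5d + 4·28 = 448.
5d = 448 − 112 = 336, so d = 67.2 px.

67.2 px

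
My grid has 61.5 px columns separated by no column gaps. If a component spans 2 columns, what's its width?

123 px

With no column gaps, 2 columns span 2·61.5 = 123 px.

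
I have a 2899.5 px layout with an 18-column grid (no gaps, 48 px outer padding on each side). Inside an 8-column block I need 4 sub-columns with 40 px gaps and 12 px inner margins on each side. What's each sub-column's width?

275.5 px

Take off 96 px of margins, leaving 2803.5 px.
2803.5 / 18 = 155.75 px per column.
With no gaps, 8 columns span 8·155.75 = 1246 px.
Inner content = 1246 − 2·12 = 1222 px.
Subtracting 3 gaps of 40 leaves 1102 for 4 columns, so d = 275.5 px.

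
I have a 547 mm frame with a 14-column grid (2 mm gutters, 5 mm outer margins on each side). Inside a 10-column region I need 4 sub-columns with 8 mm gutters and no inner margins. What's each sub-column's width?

Inside the margins: 547 − 10 = 537 mm.
537 − 13·2 = 511; ÷14 gives c = 36.5 mm.
Span of 10: 10·36.5 + 9·2 = 365 + 18 = 383 mm.
383 − 3·8 = 359; ÷4 gives d = 89.75 mm.

89.75 mm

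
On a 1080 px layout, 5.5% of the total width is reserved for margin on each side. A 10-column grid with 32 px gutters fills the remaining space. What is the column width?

Margins: 5.5% × 1080 = 59.4 px each, so content = 1080 − 118.8 = 961.2 px.
10c + 9·32 = 961.2 → 10c = 673.2 → c = 67.32 px.

67.32 px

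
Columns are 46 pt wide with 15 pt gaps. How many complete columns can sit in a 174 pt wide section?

Each extra column adds 46 + 15 = 61 pt.
(174 + 15) / 61 = 3.10, so 3 columns fit.

3 columns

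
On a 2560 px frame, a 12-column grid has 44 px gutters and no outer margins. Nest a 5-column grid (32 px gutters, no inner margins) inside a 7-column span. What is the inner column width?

269.4 px

12c + 11·44 = 2560 → 12c = 2076 → c = 173 px.
7-column span = 7·173 + 6·44 = 1475 px.
Subtracting 4 gutters of 32 leaves 1347 for 5 columns, so d = 269.4 px.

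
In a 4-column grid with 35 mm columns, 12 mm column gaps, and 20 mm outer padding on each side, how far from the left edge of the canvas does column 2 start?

Each column+gutter stride is 47 mm; 1 of them past the 20 mm margin is 20 + 47 = 67 mm.

67 mm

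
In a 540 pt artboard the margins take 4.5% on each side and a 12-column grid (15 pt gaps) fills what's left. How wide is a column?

27.2 pt

Margins: 4.5% × 540 = 24.3 pt each, so content = 540 − 48.6 = 491.4 pt.
491.4 − 11·15 = 326.4; ÷12 gives c = 27.2 pt.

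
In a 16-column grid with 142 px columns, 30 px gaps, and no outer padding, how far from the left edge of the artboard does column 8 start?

No margin, so column 8 starts at 7·(column + gutter) = 7·172 = 1204 px.

1204 px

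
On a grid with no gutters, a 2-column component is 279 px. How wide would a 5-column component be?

279 / 2 = 139.5 px per column.
With no gutters, 5 columns span 5·139.5 = 697.5 px.

697.5 px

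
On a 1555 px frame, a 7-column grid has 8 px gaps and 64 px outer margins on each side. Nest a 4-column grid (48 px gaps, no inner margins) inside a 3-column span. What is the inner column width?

115.75 px

Inside the margins: 1555 − 128 = 1427 px.
7c + 6·8 = 1427 → 7c = 1379 → c = 197 px.
3-column span = 3·197 + 2·8 = 607 px.
4 columns + 3 gaps: 4d + 3·48 = 607.
4d = 607 − 144 = 463, so d = 115.75 px.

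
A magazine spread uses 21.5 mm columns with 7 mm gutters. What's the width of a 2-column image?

50 mm

Span of 2: 2·21.5 + 1·7 = 43 + 7 = 50 mm.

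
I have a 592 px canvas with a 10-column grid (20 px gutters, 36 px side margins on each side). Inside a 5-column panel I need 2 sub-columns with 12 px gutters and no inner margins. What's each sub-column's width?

Outer content = 592 − 2·36 = 520 px.
10 columns + 9 gutters: 10c + 9·20 = 520.
10c = 520 − 180 = 340, so c = 34 px.
Span of 5: 5·34 + 4·20 = 170 + 80 = 250 px.
2d + 1·12 = 250 → 2d = 238 → d = 119 px.

119 px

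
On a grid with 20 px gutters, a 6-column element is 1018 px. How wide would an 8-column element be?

Subtracting 5 gutters of 20 leaves 918 for 6 columns, so c = 153 px.
8-column span = 8·153 + 7·20 = 1364 px.

1364 px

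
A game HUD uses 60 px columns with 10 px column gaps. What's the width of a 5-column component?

5 columns plus 4 column gaps: 300 + 40 = 340 px.

340 px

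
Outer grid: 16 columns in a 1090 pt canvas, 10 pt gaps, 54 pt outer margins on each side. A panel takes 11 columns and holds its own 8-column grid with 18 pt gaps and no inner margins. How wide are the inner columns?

68.25 pt

Take off 108 pt of margins, leaving 982 pt.
Subtracting 15 gaps of 10 leaves 832 for 16 columns, so c = 52 pt.
Span of 11: 11·52 + 10·10 = 572 + 100 = 672 pt.
672 − 7·18 = 546; ÷8 gives d = 68.25 pt.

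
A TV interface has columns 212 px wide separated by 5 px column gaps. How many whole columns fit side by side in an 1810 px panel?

Each extra column adds 212 + 5 = 217 px.
(1810 + 5) / 217 = 8.36, so 8 columns fit.

8 columns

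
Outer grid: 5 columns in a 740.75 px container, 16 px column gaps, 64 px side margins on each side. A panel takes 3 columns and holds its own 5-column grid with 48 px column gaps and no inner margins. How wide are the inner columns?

33.85 px

Subtract both margins: 740.75 − 2·64 = 612.75 px.
Subtracting 4 column gaps of 16 leaves 548.75 for 5 columns, so c = 109.75 px.
3 columns plus 2 column gaps: 329.25 + 32 = 361.25 px.
5d + 4·48 = 361.25 → 5d = 169.25 → d = 33.85 px.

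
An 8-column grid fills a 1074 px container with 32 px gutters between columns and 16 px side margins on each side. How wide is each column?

102.25 px

Inside the margins: 1074 − 32 = 1042 px.
1042 − 7·32 = 818; ÷8 gives c = 102.25 px.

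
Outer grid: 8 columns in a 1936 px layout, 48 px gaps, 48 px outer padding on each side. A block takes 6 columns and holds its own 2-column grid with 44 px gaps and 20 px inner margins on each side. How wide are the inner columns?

Take off 96 px of margins, leaving 1840 px.
1840 − 7·48 = 1504; ÷8 gives c = 188 px.
Span of 6: 6·188 + 5·48 = 1128 + 240 = 1368 px.
Inner content = 1368 − 2·20 = 1328 px.
2d + 1·44 = 1328 → 2d = 1284 → d = 642 px.

642 px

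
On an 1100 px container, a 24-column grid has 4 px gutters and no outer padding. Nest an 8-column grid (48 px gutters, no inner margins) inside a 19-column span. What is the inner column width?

Subtracting 23 gutters of 4 leaves 1008 for 24 columns, so c = 42 px.
19-column span = 19·42 + 18·4 = 870 px.
870 − 7·48 = 534; ÷8 gives d = 66.75 px.

66.75 px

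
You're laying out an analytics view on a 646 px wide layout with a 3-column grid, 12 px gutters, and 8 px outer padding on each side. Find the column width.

Inside the margins: 646 − 16 = 630 px.
630 − 2·12 = 606; ÷3 gives c = 202 px.

202 px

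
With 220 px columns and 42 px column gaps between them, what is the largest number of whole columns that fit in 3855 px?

14 columns

Each extra column adds 220 + 42 = 262 px.
(3855 + 42) / 262 = 14.87, so 14 columns fit.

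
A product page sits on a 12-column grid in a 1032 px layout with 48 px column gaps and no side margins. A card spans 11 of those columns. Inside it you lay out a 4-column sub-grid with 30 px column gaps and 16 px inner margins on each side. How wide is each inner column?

12 columns + 11 column gaps: 12c + 11·48 = 1032.
12c = 1032 − 528 = 504, so c = 42 px.
11 columns plus 10 column gaps: 462 + 480 = 942 px.
Inner content = 942 − 2·16 = 910 px.
Subtracting 3 column gaps of 30 leaves 820 for 4 columns, so d = 205 px.

205 px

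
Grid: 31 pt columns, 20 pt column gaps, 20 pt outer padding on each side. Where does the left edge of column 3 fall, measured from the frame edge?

Column 3 starts at margin + 2·(column + gutter) = 20 + 2·51 = 122 pt.

122 pt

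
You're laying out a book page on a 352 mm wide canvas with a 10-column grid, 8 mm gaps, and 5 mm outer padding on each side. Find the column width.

Content width = 352 − 2·5 = 342 mm.
10c + 9·8 = 342 → 10c = 270 → c = 27 mm.

27 mm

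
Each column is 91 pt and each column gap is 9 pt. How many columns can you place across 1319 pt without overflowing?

13 columns

13 columns: 13·91 + 12·9 = 1291 pt ≤ 1319.
14 columns: 1391 pt > 1319. So 13.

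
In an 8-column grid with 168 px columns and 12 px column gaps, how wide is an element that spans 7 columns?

Span of 7: 7·168 + 6·12 = 1176 + 72 = 1248 px.

1248 px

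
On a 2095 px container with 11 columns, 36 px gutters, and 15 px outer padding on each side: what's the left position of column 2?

206 px

Take off 30 px of margins, leaving 2065 px.
Subtracting 10 gutters of 36 leaves 1705 for 11 columns, so c = 155 px.
Each column+gutter stride is 191 px; 1 of them past the 15 px margin is 15 + 191 = 206 px.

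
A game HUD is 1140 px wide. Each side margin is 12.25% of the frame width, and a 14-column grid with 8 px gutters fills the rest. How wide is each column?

54.05 px

Each margin = 12.25% of 1140 = 139.65 px; content = 1140 − 2·139.65 = 860.7 px.
14 columns + 13 gutters: 14c + 13·8 = 860.7.
14c = 860.7 − 104 = 756.7, so c = 54.05 px.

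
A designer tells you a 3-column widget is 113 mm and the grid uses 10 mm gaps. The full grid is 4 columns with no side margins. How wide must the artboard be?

3 columns + 2 gaps: 3c + 2·10 = 113.
3c = 113 − 20 = 93, so c = 31 mm.
Summing: 124 + 30 = 154 mm.

154 mm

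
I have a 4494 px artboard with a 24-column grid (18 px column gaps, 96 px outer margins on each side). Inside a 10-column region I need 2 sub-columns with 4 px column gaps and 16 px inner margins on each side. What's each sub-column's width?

Outer content = 4494 − 2·96 = 4302 px.
4302 − 23·18 = 3888; ÷24 gives c = 162 px.
10 columns plus 9 column gaps: 1620 + 162 = 1782 px.
Inner content = 1782 − 2·16 = 1750 px.
2d + 1·4 = 1750 → 2d = 1746 → d = 873 px.

873 px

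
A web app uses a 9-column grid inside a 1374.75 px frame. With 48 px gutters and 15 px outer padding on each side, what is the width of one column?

Take off 30 px of margins, leaving 1344.75 px.
Subtracting 8 gutters of 48 leaves 960.75 for 9 columns, so c = 106.75 px.

106.75 px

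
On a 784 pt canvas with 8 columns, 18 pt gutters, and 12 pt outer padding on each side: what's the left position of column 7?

Content = 784 − 2·12 = 760 pt.
760 − 7·18 = 634; ÷8 gives c = 79.25 pt.
Before column 7: the margin + 6 columns + 6 gutters.
Offset = 12 + 6·(79.25 + 18) = 12 + 583.5 = 595.5 pt.

595.5 pt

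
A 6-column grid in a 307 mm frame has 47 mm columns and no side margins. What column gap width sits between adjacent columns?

6 columns take 6·47 = 282 mm; remaining 25 splits into 5 column gaps.
g = 25 / 5 = 5 mm.

5 mm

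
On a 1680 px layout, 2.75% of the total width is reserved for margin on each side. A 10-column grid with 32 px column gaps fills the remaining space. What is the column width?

129.96 px

Each margin = 2.75% of 1680 = 46.2 px; content = 1680 − 2·46.2 = 1587.6 px.
Subtracting 9 column gaps of 32 leaves 1299.6 for 10 columns, so c = 129.96 px.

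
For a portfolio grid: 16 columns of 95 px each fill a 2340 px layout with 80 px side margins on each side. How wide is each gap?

Subtract both margins: 2340 − 2·80 = 2180 px.
Columns use 1520 px, leaving 660 px across 15 gaps = 44 px each.

44 px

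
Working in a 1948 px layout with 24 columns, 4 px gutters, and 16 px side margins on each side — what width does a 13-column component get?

1036 px

Content width = 1948 − 2·16 = 1916 px.
Subtracting 23 gutters of 4 leaves 1824 for 24 columns, so c = 76 px.
Span of 13: 13·76 + 12·4 = 988 + 48 = 1036 px.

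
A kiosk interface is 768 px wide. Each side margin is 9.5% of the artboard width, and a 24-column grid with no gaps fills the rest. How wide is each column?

768 × (1 − 2·9.5%) = 768 × 81% = 622.08 px for the columns.
24c = 622.08 → c = 25.92 px.

25.92 px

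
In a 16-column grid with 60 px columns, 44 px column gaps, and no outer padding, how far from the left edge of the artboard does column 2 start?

104 px

Each column+gutter stride is 104 px; with no margin, 1 of them is 104 px.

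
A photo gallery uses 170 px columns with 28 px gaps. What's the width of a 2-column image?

368 px

Span of 2: 2·170 + 1·28 = 340 + 28 = 368 px.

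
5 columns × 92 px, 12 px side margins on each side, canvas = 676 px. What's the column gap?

48 px

Take off 24 px of margins, leaving 652 px.
5·92 + 4g = 652 → 4g = 192 → g = 48 px.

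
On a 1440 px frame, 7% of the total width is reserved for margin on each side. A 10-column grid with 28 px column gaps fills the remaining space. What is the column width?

98.64 px

Margins: 7% × 1440 = 100.8 px each, so content = 1440 − 201.6 = 1238.4 px.
1238.4 − 9·28 = 986.4; ÷10 gives c = 98.64 px.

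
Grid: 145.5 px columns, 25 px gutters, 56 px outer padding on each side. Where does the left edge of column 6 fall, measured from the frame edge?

908.5 px

Each column+gutter stride is 170.5 px; 5 of them past the 56 px margin is 56 + 852.5 = 908.5 px.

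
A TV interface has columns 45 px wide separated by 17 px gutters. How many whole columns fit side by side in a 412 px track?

6 columns

Each extra column adds 45 + 17 = 62 px.
(412 + 17) / 62 = 6.92, so 6 columns fit.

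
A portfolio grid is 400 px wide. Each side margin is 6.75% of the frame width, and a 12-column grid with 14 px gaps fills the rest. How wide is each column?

Each margin = 6.75% of 400 = 27 px; content = 400 − 2·27 = 346 px.
346 − 11·14 = 192; ÷12 gives c = 16 px.

16 px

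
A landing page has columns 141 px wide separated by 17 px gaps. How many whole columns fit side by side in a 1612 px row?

k columns need k·141 + (k−1)·17 = k·158 − 17.
k·158 − 17 ≤ 1612 → k ≤ 1629 / 158 ≈ 10.31, so k = 10.

10 columns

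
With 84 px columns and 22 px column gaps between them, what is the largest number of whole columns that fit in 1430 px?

13 columns

Each extra column adds 84 + 22 = 106 px.
(1430 + 22) / 106 = 13.70, so 13 columns fit.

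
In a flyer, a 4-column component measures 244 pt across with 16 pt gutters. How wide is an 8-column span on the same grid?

4c + 3·16 = 244 → 4c = 196 → c = 49 pt.
8-column span = 8·49 + 7·16 = 504 pt.

504 pt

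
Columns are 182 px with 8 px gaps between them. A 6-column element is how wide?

6-column span = 6·182 + 5·8 = 1132 px.

1132 px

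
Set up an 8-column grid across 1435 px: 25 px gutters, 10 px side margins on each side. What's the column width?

155 px

Take off 20 px of margins, leaving 1415 px.
1415 − 7·25 = 1240; ÷8 gives c = 155 px.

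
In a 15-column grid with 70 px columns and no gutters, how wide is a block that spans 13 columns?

910 px

13-column span = 13·70 = 910 px.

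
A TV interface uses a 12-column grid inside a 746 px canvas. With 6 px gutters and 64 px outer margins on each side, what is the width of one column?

Content width = 746 − 2·64 = 618 px.
Subtracting 11 gutters of 6 leaves 552 for 12 columns, so c = 46 px.

46 px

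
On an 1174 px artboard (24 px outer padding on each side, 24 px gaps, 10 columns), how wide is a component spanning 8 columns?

Subtract both margins: 1174 − 2·24 = 1126 px.
Subtracting 9 gaps of 24 leaves 910 for 10 columns, so c = 91 px.
8 columns plus 7 gaps: 728 + 168 = 896 px.

896 px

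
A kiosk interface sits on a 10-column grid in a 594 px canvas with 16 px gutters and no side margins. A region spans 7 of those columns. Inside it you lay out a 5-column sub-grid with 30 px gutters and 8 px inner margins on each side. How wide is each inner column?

10 columns + 9 gutters: 10c + 9·16 = 594.
10c = 594 − 144 = 450, so c = 45 px.
7 columns plus 6 gutters: 315 + 96 = 411 px.
Inner content = 411 − 2·8 = 395 px.
5 columns + 4 gutters: 5d + 4·30 = 395.
5d = 395 − 120 = 275, so d = 55 px.

55 px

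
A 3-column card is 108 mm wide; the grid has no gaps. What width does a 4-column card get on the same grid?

144 mm

3c = 108 → c = 36 mm.
4-column span = 4·36 = 144 mm.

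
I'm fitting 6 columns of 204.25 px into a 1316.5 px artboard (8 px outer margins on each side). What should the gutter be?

Subtract both margins: 1316.5 − 2·8 = 1300.5 px.
6 columns take 6·204.25 = 1225.5 px; remaining 75 splits into 5 gutters.
g = 75 / 5 = 15 px.

15 px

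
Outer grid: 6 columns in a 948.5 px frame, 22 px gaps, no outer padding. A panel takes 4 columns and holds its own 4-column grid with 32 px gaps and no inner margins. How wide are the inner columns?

132.25 px

Subtracting 5 gaps of 22 leaves 838.5 for 6 columns, so c = 139.75 px.
Span of 4: 4·139.75 + 3·22 = 559 + 66 = 625 px.
4 columns + 3 gaps: 4d + 3·32 = 625.
4d = 625 − 96 = 529, so d = 132.25 px.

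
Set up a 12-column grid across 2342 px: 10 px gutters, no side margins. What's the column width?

12c + 11·10 = 2342 → 12c = 2232 → c = 186 px.

186 px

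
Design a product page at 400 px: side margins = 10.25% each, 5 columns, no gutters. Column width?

63.6 px

Margins: 10.25% × 400 = 41 px each, so content = 400 − 82 = 318 px.
318 / 5 = 63.6 px per column.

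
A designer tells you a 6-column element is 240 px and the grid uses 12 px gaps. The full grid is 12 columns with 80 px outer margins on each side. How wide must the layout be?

652 px

240 − 5·12 = 180; ÷6 gives c = 30 px.
Total width: 2·80 + 12·30 + 11·12 = 652 px.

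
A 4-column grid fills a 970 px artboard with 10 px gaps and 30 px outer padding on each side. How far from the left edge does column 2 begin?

Subtract both margins: 970 − 2·30 = 910 px.
Subtracting 3 gaps of 10 leaves 880 for 4 columns, so c = 220 px.
Column 2 starts at margin + 1·(column + gutter) = 30 + 1·230 = 260 px.

260 px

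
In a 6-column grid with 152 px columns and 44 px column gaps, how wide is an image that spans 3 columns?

3-column span = 3·152 + 2·44 = 544 px.

544 px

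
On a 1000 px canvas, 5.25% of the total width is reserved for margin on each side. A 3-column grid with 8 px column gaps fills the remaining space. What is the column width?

Each margin = 5.25% of 1000 = 52.5 px; content = 1000 − 2·52.5 = 895 px.
Subtracting 2 column gaps of 8 leaves 879 for 3 columns, so c = 293 px.

293 px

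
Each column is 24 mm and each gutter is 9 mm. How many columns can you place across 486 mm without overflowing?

15 columns

k columns need k·24 + (k−1)·9 = k·33 − 9.
k·33 − 9 ≤ 486 → k ≤ 495 / 33 ≈ 15.00, so k = 15.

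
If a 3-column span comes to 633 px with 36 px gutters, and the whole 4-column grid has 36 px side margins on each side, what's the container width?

928 px

3 columns + 2 gutters: 3c + 2·36 = 633.
3c = 633 − 72 = 561, so c = 187 px.
Total width: 2·36 + 4·187 + 3·36 = 928 px.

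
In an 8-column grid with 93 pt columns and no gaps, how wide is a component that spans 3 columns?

With no gaps, 3 columns span 3·93 = 279 pt.

279 pt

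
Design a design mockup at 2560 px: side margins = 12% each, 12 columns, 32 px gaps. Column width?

132.8 px

Each margin = 12% of 2560 = 307.2 px; content = 2560 − 2·307.2 = 1945.6 px.
1945.6 − 11·32 = 1593.6; ÷12 gives c = 132.8 px.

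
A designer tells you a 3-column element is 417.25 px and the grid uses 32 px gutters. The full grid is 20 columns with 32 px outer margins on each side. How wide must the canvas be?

417.25 − 2·32 = 353.25; ÷3 gives c = 117.75 px.
Adding margins, columns and gutters: 64 + 2355 + 608 = 3027 px.

3027 px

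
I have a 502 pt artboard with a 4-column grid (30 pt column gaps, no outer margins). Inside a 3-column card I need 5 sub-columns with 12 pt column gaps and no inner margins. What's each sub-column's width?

502 − 3·30 = 412; ÷4 gives c = 103 pt.
3 columns plus 2 column gaps: 309 + 60 = 369 pt.
Subtracting 4 column gaps of 12 leaves 321 for 5 columns, so d = 64.2 pt.

64.2 pt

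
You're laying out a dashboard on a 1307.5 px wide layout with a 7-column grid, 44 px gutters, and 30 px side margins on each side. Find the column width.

140.5 px

Take off 60 px of margins, leaving 1247.5 px.
Subtracting 6 gutters of 44 leaves 983.5 for 7 columns, so c = 140.5 px.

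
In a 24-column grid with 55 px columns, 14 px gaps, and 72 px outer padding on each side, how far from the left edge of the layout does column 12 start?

Column 12 starts at margin + 11·(column + gutter) = 72 + 11·69 = 831 px.

831 px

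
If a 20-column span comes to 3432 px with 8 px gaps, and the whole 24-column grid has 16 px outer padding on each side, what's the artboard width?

4152 px

Subtracting 19 gaps of 8 leaves 3280 for 20 columns, so c = 164 px.
Adding margins, columns and gutters: 32 + 3936 + 184 = 4152 px.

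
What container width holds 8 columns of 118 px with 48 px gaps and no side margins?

1280 px

Total width: 8·118 + 7·48 = 1280 px.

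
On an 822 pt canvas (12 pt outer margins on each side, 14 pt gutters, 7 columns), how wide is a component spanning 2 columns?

Subtract both margins: 822 − 2·12 = 798 pt.
7c + 6·14 = 798 → 7c = 714 → c = 102 pt.
2 columns plus 1 gutter: 204 + 14 = 218 pt.

218 pt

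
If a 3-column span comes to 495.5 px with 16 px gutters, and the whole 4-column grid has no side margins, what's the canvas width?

666 px

495.5 − 2·16 = 463.5; ÷3 gives c = 154.5 px.
Summing: 618 + 48 = 666 px.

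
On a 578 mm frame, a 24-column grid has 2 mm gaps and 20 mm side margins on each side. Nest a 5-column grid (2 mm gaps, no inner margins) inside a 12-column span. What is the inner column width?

Outer content = 578 − 2·20 = 538 mm.
24c + 23·2 = 538 → 24c = 492 → c = 20.5 mm.
Span of 12: 12·20.5 + 11·2 = 246 + 22 = 268 mm.
5 columns + 4 gaps: 5d + 4·2 = 268.
5d = 268 − 8 = 260, so d = 52 mm.

52 mm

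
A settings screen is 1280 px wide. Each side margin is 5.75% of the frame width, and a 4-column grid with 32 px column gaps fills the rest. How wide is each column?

1280 × (1 − 2·5.75%) = 1280 × 88.5% = 1132.8 px for the columns.
Subtracting 3 column gaps of 32 leaves 1036.8 for 4 columns, so c = 259.2 px.

259.2 px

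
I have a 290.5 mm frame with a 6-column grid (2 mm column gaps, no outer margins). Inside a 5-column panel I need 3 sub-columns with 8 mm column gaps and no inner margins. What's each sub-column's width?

Subtracting 5 column gaps of 2 leaves 280.5 for 6 columns, so c = 46.75 mm.
5-column span = 5·46.75 + 4·2 = 241.75 mm.
3 columns + 2 column gaps: 3d + 2·8 = 241.75.
3d = 241.75 − 16 = 225.75, so d = 75.25 mm.

75.25 mm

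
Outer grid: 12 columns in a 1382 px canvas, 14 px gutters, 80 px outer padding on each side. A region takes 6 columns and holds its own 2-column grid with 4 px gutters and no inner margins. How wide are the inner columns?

Take off 160 px of margins, leaving 1222 px.
12 columns + 11 gutters: 12c + 11·14 = 1222.
12c = 1222 − 154 = 1068, so c = 89 px.
6 columns plus 5 gutters: 534 + 70 = 604 px.
2 columns + 1 gutter: 2d + 1·4 = 604.
2d = 604 − 4 = 600, so d = 300 px.

300 px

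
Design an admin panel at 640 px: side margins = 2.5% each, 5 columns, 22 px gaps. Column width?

Margins: 2.5% × 640 = 16 px each, so content = 640 − 32 = 608 px.
Subtracting 4 gaps of 22 leaves 520 for 5 columns, so c = 104 px.

104 px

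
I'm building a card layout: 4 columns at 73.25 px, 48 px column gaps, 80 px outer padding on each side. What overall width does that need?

597 px

Total width: 2·80 + 4·73.25 + 3·48 = 597 px.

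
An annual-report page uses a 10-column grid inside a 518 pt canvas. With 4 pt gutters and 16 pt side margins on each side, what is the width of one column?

45 pt

Subtract both margins: 518 − 2·16 = 486 pt.
Subtracting 9 gutters of 4 leaves 450 for 10 columns, so c = 45 pt.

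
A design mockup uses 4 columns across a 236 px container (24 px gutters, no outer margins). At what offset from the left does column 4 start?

195 px

4 columns + 3 gutters: 4c + 3·24 = 236.
4c = 236 − 72 = 164, so c = 41 px.
Before column 4: 3 columns + 3 gutters.
Offset = 3·(41 + 24) = 3·65 = 195 px.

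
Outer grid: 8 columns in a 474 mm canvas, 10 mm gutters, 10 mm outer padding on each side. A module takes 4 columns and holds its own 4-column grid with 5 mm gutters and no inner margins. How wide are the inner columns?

Subtract both margins: 474 − 2·10 = 454 mm.
8 columns + 7 gutters: 8c + 7·10 = 454.
8c = 454 − 70 = 384, so c = 48 mm.
4-column span = 4·48 + 3·10 = 222 mm.
Subtracting 3 gutters of 5 leaves 207 for 4 columns, so d = 51.75 mm.

51.75 mm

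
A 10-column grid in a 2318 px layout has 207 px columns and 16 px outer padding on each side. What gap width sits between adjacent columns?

24 px

Subtract both margins: 2318 − 2·16 = 2286 px.
10·207 + 9g = 2286 → 9g = 216 → g = 24 px.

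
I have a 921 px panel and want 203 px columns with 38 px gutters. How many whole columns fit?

Each extra column adds 203 + 38 = 241 px.
(921 + 38) / 241 = 3.98, so 3 columns fit.

3 columns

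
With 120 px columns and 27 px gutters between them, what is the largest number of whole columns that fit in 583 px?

4 columns

4 columns: 4·120 + 3·27 = 561 px ≤ 583.
5 columns: 708 px > 583. So 4.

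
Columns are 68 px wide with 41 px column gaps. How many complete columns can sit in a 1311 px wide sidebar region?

Each extra column adds 68 + 41 = 109 px.
(1311 + 41) / 109 = 12.40, so 12 columns fit.

12 columns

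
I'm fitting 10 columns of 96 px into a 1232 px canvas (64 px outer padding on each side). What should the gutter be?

16 px

Inside the margins: 1232 − 128 = 1104 px.
10 columns take 10·96 = 960 px; remaining 144 splits into 9 gutters.
g = 144 / 9 = 16 px.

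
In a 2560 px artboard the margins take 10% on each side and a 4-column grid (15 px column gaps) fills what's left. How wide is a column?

Each margin = 10% of 2560 = 256 px; content = 2560 − 2·256 = 2048 px.
4 columns + 3 column gaps: 4c + 3·15 = 2048.
4c = 2048 − 45 = 2003, so c = 500.75 px.

500.75 px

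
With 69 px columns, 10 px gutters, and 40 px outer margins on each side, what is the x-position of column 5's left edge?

356 px

Column 5 starts at margin + 4·(column + gutter) = 40 + 4·79 = 356 px.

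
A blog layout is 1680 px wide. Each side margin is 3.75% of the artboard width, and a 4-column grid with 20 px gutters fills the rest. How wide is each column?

Each margin = 3.75% of 1680 = 63 px; content = 1680 − 2·63 = 1554 px.
4c + 3·20 = 1554 → 4c = 1494 → c = 373.5 px.

373.5 px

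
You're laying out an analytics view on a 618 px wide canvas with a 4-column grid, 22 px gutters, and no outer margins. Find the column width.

138 px

4 columns + 3 gutters: 4c + 3·22 = 618.
4c = 618 − 66 = 552, so c = 138 px.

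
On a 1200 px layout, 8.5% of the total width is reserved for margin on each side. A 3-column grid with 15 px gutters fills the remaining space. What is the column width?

322 px

Margins: 8.5% × 1200 = 102 px each, so content = 1200 − 204 = 996 px.
3c + 2·15 = 996 → 3c = 966 → c = 322 px.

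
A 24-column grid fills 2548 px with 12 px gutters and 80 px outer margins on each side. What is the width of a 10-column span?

Inside the margins: 2548 − 160 = 2388 px.
Subtracting 23 gutters of 12 leaves 2112 for 24 columns, so c = 88 px.
10-column span = 10·88 + 9·12 = 988 px.

988 px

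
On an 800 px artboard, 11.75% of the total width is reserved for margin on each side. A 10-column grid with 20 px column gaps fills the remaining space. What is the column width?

800 × (1 − 2·11.75%) = 800 × 76.5% = 612 px for the columns.
Subtracting 9 column gaps of 20 leaves 432 for 10 columns, so c = 43.2 px.

43.2 px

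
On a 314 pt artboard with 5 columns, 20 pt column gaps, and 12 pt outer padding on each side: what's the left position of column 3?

Content = 314 − 2·12 = 290 pt.
5 columns + 4 column gaps: 5c + 4·20 = 290.
5c = 290 − 80 = 210, so c = 42 pt.
Before column 3: the margin + 2 columns + 2 column gaps.
Offset = 12 + 2·(42 + 20) = 12 + 124 = 136 pt.

136 pt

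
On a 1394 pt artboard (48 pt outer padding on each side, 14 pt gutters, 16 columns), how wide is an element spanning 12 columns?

970 pt

Inside the margins: 1394 − 96 = 1298 pt.
16 columns + 15 gutters: 16c + 15·14 = 1298.
16c = 1298 − 210 = 1088, so c = 68 pt.
12 columns plus 11 gutters: 816 + 154 = 970 pt.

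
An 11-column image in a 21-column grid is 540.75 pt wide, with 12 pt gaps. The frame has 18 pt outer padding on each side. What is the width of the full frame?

540.75 − 10·12 = 420.75; ÷11 gives c = 38.25 pt.
Adding margins, columns and gutters: 36 + 803.25 + 240 = 1079.25 pt.

1079.25 pt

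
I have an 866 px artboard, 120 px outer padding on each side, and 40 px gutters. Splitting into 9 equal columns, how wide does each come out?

34 px

Content width = 866 − 2·120 = 626 px.
9 columns + 8 gutters: 9c + 8·40 = 626.
9c = 626 − 320 = 306, so c = 34 px.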